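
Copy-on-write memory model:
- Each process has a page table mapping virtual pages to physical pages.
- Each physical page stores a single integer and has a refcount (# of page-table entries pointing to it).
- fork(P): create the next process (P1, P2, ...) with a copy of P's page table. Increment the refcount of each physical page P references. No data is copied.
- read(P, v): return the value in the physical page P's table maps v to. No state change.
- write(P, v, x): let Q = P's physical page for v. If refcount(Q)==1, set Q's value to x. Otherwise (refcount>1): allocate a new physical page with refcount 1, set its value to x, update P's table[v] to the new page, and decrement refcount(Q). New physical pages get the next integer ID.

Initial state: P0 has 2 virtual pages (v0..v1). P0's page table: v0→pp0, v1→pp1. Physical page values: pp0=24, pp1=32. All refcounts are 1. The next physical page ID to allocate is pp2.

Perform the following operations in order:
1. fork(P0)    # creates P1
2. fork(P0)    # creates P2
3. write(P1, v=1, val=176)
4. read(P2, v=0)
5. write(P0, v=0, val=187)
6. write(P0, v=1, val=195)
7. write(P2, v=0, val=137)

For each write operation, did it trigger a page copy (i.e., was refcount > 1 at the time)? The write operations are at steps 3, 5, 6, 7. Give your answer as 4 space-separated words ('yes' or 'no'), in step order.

Op 1: fork(P0) -> P1. 2 ppages; refcounts: pp0:2 pp1:2
Op 2: fork(P0) -> P2. 2 ppages; refcounts: pp0:3 pp1:3
Op 3: write(P1, v1, 176). refcount(pp1)=3>1 -> COPY to pp2. 3 ppages; refcounts: pp0:3 pp1:2 pp2:1
Op 4: read(P2, v0) -> 24. No state change.
Op 5: write(P0, v0, 187). refcount(pp0)=3>1 -> COPY to pp3. 4 ppages; refcounts: pp0:2 pp1:2 pp2:1 pp3:1
Op 6: write(P0, v1, 195). refcount(pp1)=2>1 -> COPY to pp4. 5 ppages; refcounts: pp0:2 pp1:1 pp2:1 pp3:1 pp4:1
Op 7: write(P2, v0, 137). refcount(pp0)=2>1 -> COPY to pp5. 6 ppages; refcounts: pp0:1 pp1:1 pp2:1 pp3:1 pp4:1 pp5:1

yes yes yes yes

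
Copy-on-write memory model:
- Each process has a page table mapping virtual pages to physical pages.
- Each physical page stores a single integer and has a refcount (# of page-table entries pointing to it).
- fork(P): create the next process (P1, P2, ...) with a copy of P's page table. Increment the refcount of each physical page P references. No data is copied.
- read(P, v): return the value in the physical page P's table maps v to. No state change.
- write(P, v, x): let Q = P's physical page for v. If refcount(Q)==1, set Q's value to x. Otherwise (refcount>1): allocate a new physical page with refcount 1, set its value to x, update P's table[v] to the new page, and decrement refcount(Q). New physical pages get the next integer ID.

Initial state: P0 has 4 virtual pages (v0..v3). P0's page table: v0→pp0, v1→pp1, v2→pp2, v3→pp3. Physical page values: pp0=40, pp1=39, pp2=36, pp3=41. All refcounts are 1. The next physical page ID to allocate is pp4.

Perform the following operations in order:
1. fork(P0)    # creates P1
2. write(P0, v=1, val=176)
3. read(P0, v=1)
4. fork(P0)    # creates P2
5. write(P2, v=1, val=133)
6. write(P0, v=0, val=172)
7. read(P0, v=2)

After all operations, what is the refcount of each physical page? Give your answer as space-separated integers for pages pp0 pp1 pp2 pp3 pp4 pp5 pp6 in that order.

Answer: 2 1 3 3 1 1 1

Derivation:
Op 1: fork(P0) -> P1. 4 ppages; refcounts: pp0:2 pp1:2 pp2:2 pp3:2
Op 2: write(P0, v1, 176). refcount(pp1)=2>1 -> COPY to pp4. 5 ppages; refcounts: pp0:2 pp1:1 pp2:2 pp3:2 pp4:1
Op 3: read(P0, v1) -> 176. No state change.
Op 4: fork(P0) -> P2. 5 ppages; refcounts: pp0:3 pp1:1 pp2:3 pp3:3 pp4:2
Op 5: write(P2, v1, 133). refcount(pp4)=2>1 -> COPY to pp5. 6 ppages; refcounts: pp0:3 pp1:1 pp2:3 pp3:3 pp4:1 pp5:1
Op 6: write(P0, v0, 172). refcount(pp0)=3>1 -> COPY to pp6. 7 ppages; refcounts: pp0:2 pp1:1 pp2:3 pp3:3 pp4:1 pp5:1 pp6:1
Op 7: read(P0, v2) -> 36. No state change.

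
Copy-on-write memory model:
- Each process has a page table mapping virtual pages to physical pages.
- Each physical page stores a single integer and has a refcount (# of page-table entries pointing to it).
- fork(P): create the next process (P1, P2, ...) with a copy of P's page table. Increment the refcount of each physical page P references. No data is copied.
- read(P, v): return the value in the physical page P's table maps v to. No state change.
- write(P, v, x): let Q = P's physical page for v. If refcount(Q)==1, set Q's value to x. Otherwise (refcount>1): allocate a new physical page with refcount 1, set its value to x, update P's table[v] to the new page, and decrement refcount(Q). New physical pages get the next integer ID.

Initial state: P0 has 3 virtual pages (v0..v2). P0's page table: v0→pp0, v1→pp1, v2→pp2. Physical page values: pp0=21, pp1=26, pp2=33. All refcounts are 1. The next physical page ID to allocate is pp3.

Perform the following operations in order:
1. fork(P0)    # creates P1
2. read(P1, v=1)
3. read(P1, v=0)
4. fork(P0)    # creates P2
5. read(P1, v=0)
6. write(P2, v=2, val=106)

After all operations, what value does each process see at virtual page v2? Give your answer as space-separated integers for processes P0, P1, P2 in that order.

Answer: 33 33 106

Derivation:
Op 1: fork(P0) -> P1. 3 ppages; refcounts: pp0:2 pp1:2 pp2:2
Op 2: read(P1, v1) -> 26. No state change.
Op 3: read(P1, v0) -> 21. No state change.
Op 4: fork(P0) -> P2. 3 ppages; refcounts: pp0:3 pp1:3 pp2:3
Op 5: read(P1, v0) -> 21. No state change.
Op 6: write(P2, v2, 106). refcount(pp2)=3>1 -> COPY to pp3. 4 ppages; refcounts: pp0:3 pp1:3 pp2:2 pp3:1
P0: v2 -> pp2 = 33
P1: v2 -> pp2 = 33
P2: v2 -> pp3 = 106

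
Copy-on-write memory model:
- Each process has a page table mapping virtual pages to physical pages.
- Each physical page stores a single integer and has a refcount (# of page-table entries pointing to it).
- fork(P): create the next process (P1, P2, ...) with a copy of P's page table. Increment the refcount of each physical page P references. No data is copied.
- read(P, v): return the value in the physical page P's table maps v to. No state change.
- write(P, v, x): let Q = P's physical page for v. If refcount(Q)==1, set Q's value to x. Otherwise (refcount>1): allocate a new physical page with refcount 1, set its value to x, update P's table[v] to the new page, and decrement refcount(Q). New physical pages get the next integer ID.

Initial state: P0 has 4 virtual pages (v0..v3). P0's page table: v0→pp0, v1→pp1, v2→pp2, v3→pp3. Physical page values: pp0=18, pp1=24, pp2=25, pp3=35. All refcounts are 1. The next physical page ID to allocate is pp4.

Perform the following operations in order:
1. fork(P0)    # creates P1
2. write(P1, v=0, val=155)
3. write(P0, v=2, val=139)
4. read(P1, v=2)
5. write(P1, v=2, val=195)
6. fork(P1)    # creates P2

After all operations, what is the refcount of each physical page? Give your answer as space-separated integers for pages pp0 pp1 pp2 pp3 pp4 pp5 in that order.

Op 1: fork(P0) -> P1. 4 ppages; refcounts: pp0:2 pp1:2 pp2:2 pp3:2
Op 2: write(P1, v0, 155). refcount(pp0)=2>1 -> COPY to pp4. 5 ppages; refcounts: pp0:1 pp1:2 pp2:2 pp3:2 pp4:1
Op 3: write(P0, v2, 139). refcount(pp2)=2>1 -> COPY to pp5. 6 ppages; refcounts: pp0:1 pp1:2 pp2:1 pp3:2 pp4:1 pp5:1
Op 4: read(P1, v2) -> 25. No state change.
Op 5: write(P1, v2, 195). refcount(pp2)=1 -> write in place. 6 ppages; refcounts: pp0:1 pp1:2 pp2:1 pp3:2 pp4:1 pp5:1
Op 6: fork(P1) -> P2. 6 ppages; refcounts: pp0:1 pp1:3 pp2:2 pp3:3 pp4:2 pp5:1

Answer: 1 3 2 3 2 1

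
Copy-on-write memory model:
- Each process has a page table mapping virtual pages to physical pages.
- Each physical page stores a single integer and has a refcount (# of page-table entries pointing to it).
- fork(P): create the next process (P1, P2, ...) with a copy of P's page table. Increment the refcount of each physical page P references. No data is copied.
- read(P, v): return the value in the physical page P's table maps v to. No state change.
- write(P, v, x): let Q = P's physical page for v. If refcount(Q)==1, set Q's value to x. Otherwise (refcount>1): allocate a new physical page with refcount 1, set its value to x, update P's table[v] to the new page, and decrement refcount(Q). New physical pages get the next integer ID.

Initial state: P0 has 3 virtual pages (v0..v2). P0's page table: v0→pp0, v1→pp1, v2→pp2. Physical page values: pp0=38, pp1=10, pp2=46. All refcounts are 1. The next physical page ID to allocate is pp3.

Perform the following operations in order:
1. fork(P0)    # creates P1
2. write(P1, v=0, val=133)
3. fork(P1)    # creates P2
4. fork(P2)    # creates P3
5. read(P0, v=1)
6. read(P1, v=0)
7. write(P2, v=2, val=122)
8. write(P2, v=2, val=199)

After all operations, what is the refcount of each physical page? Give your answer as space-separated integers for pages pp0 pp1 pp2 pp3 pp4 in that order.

Answer: 1 4 3 3 1

Derivation:
Op 1: fork(P0) -> P1. 3 ppages; refcounts: pp0:2 pp1:2 pp2:2
Op 2: write(P1, v0, 133). refcount(pp0)=2>1 -> COPY to pp3. 4 ppages; refcounts: pp0:1 pp1:2 pp2:2 pp3:1
Op 3: fork(P1) -> P2. 4 ppages; refcounts: pp0:1 pp1:3 pp2:3 pp3:2
Op 4: fork(P2) -> P3. 4 ppages; refcounts: pp0:1 pp1:4 pp2:4 pp3:3
Op 5: read(P0, v1) -> 10. No state change.
Op 6: read(P1, v0) -> 133. No state change.
Op 7: write(P2, v2, 122). refcount(pp2)=4>1 -> COPY to pp4. 5 ppages; refcounts: pp0:1 pp1:4 pp2:3 pp3:3 pp4:1
Op 8: write(P2, v2, 199). refcount(pp4)=1 -> write in place. 5 ppages; refcounts: pp0:1 pp1:4 pp2:3 pp3:3 pp4:1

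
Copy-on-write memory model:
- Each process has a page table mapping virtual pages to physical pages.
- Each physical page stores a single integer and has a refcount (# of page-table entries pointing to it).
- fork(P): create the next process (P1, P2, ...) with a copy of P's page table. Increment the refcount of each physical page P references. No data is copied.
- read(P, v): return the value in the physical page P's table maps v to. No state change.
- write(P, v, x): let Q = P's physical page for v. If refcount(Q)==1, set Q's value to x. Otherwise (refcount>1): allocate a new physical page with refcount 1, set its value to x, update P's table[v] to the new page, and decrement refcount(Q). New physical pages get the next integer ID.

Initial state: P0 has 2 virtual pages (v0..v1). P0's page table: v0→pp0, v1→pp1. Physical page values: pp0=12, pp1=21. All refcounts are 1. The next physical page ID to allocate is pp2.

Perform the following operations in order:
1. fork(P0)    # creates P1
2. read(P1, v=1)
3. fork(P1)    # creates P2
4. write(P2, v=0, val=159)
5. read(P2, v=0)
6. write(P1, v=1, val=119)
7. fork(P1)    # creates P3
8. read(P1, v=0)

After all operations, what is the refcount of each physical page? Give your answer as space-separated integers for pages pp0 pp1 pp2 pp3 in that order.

Answer: 3 2 1 2

Derivation:
Op 1: fork(P0) -> P1. 2 ppages; refcounts: pp0:2 pp1:2
Op 2: read(P1, v1) -> 21. No state change.
Op 3: fork(P1) -> P2. 2 ppages; refcounts: pp0:3 pp1:3
Op 4: write(P2, v0, 159). refcount(pp0)=3>1 -> COPY to pp2. 3 ppages; refcounts: pp0:2 pp1:3 pp2:1
Op 5: read(P2, v0) -> 159. No state change.
Op 6: write(P1, v1, 119). refcount(pp1)=3>1 -> COPY to pp3. 4 ppages; refcounts: pp0:2 pp1:2 pp2:1 pp3:1
Op 7: fork(P1) -> P3. 4 ppages; refcounts: pp0:3 pp1:2 pp2:1 pp3:2
Op 8: read(P1, v0) -> 12. No state change.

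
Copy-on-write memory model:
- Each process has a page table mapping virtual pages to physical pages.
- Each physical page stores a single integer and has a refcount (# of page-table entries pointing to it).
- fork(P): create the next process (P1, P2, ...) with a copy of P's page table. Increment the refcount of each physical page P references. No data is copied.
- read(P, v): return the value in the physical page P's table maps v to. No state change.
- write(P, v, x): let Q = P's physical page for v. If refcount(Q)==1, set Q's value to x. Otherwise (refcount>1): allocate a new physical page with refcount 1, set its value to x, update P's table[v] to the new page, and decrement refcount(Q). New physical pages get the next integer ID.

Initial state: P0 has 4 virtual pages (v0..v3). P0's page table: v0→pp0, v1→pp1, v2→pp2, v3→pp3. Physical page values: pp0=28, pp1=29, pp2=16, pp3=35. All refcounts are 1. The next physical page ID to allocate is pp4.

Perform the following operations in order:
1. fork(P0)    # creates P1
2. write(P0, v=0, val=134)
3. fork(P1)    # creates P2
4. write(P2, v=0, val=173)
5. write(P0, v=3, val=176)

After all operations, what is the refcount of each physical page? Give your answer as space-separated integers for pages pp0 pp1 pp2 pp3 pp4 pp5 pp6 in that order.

Op 1: fork(P0) -> P1. 4 ppages; refcounts: pp0:2 pp1:2 pp2:2 pp3:2
Op 2: write(P0, v0, 134). refcount(pp0)=2>1 -> COPY to pp4. 5 ppages; refcounts: pp0:1 pp1:2 pp2:2 pp3:2 pp4:1
Op 3: fork(P1) -> P2. 5 ppages; refcounts: pp0:2 pp1:3 pp2:3 pp3:3 pp4:1
Op 4: write(P2, v0, 173). refcount(pp0)=2>1 -> COPY to pp5. 6 ppages; refcounts: pp0:1 pp1:3 pp2:3 pp3:3 pp4:1 pp5:1
Op 5: write(P0, v3, 176). refcount(pp3)=3>1 -> COPY to pp6. 7 ppages; refcounts: pp0:1 pp1:3 pp2:3 pp3:2 pp4:1 pp5:1 pp6:1

Answer: 1 3 3 2 1 1 1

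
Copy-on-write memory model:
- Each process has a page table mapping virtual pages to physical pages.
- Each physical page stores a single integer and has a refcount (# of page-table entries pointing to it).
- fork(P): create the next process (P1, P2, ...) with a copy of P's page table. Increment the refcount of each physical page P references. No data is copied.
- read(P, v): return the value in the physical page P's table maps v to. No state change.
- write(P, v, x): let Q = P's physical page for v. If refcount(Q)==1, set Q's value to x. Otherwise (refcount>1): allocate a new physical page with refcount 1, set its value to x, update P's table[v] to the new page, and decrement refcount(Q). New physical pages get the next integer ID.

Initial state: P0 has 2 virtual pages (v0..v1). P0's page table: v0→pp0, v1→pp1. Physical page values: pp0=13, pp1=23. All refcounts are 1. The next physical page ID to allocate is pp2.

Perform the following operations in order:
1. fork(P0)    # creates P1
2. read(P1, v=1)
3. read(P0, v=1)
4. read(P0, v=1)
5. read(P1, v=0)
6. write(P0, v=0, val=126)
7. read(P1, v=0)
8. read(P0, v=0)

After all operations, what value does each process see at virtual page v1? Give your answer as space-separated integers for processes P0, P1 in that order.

Answer: 23 23

Derivation:
Op 1: fork(P0) -> P1. 2 ppages; refcounts: pp0:2 pp1:2
Op 2: read(P1, v1) -> 23. No state change.
Op 3: read(P0, v1) -> 23. No state change.
Op 4: read(P0, v1) -> 23. No state change.
Op 5: read(P1, v0) -> 13. No state change.
Op 6: write(P0, v0, 126). refcount(pp0)=2>1 -> COPY to pp2. 3 ppages; refcounts: pp0:1 pp1:2 pp2:1
Op 7: read(P1, v0) -> 13. No state change.
Op 8: read(P0, v0) -> 126. No state change.
P0: v1 -> pp1 = 23
P1: v1 -> pp1 = 23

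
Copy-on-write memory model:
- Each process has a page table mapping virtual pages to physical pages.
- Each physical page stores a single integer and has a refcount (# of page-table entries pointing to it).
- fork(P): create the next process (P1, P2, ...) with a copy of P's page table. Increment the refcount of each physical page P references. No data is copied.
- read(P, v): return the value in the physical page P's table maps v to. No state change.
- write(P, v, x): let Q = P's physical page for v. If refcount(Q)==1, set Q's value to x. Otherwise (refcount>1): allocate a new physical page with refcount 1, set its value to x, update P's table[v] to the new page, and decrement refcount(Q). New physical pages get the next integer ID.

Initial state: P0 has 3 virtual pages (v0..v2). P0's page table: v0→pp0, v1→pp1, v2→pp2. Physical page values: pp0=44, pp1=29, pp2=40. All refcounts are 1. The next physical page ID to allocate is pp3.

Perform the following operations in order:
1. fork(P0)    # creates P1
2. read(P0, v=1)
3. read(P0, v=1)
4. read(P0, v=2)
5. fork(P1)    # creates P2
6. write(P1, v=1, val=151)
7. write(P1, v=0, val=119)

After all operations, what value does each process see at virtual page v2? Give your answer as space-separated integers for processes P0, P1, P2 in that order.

Answer: 40 40 40

Derivation:
Op 1: fork(P0) -> P1. 3 ppages; refcounts: pp0:2 pp1:2 pp2:2
Op 2: read(P0, v1) -> 29. No state change.
Op 3: read(P0, v1) -> 29. No state change.
Op 4: read(P0, v2) -> 40. No state change.
Op 5: fork(P1) -> P2. 3 ppages; refcounts: pp0:3 pp1:3 pp2:3
Op 6: write(P1, v1, 151). refcount(pp1)=3>1 -> COPY to pp3. 4 ppages; refcounts: pp0:3 pp1:2 pp2:3 pp3:1
Op 7: write(P1, v0, 119). refcount(pp0)=3>1 -> COPY to pp4. 5 ppages; refcounts: pp0:2 pp1:2 pp2:3 pp3:1 pp4:1
P0: v2 -> pp2 = 40
P1: v2 -> pp2 = 40
P2: v2 -> pp2 = 40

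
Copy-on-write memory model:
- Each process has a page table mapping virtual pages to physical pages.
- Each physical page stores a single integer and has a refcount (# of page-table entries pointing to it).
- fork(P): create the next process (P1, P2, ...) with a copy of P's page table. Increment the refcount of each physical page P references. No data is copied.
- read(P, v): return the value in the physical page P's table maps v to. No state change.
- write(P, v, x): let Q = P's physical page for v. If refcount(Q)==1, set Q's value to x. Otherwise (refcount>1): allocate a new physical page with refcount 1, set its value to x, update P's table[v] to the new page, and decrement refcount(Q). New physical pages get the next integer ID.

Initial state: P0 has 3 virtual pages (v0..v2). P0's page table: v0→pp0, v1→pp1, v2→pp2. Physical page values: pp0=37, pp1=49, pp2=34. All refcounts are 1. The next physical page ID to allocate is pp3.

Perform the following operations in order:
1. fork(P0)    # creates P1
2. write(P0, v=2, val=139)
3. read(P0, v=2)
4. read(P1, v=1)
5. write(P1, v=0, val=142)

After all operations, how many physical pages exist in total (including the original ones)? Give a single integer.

Op 1: fork(P0) -> P1. 3 ppages; refcounts: pp0:2 pp1:2 pp2:2
Op 2: write(P0, v2, 139). refcount(pp2)=2>1 -> COPY to pp3. 4 ppages; refcounts: pp0:2 pp1:2 pp2:1 pp3:1
Op 3: read(P0, v2) -> 139. No state change.
Op 4: read(P1, v1) -> 49. No state change.
Op 5: write(P1, v0, 142). refcount(pp0)=2>1 -> COPY to pp4. 5 ppages; refcounts: pp0:1 pp1:2 pp2:1 pp3:1 pp4:1

Answer: 5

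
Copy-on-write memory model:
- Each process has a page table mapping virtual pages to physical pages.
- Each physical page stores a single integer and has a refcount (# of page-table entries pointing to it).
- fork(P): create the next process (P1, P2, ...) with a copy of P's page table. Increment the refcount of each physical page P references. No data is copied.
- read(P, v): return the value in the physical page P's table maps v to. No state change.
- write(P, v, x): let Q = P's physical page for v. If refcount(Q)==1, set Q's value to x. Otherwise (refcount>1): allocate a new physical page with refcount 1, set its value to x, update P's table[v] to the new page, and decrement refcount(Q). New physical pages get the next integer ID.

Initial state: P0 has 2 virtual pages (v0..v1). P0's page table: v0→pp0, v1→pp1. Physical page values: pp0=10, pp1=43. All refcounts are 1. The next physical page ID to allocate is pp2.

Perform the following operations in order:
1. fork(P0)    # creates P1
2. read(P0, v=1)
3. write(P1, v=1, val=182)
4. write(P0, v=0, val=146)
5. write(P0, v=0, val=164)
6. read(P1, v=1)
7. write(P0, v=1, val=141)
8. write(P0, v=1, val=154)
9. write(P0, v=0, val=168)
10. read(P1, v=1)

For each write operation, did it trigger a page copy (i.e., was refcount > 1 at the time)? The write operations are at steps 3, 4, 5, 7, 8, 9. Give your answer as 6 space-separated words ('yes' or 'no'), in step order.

Op 1: fork(P0) -> P1. 2 ppages; refcounts: pp0:2 pp1:2
Op 2: read(P0, v1) -> 43. No state change.
Op 3: write(P1, v1, 182). refcount(pp1)=2>1 -> COPY to pp2. 3 ppages; refcounts: pp0:2 pp1:1 pp2:1
Op 4: write(P0, v0, 146). refcount(pp0)=2>1 -> COPY to pp3. 4 ppages; refcounts: pp0:1 pp1:1 pp2:1 pp3:1
Op 5: write(P0, v0, 164). refcount(pp3)=1 -> write in place. 4 ppages; refcounts: pp0:1 pp1:1 pp2:1 pp3:1
Op 6: read(P1, v1) -> 182. No state change.
Op 7: write(P0, v1, 141). refcount(pp1)=1 -> write in place. 4 ppages; refcounts: pp0:1 pp1:1 pp2:1 pp3:1
Op 8: write(P0, v1, 154). refcount(pp1)=1 -> write in place. 4 ppages; refcounts: pp0:1 pp1:1 pp2:1 pp3:1
Op 9: write(P0, v0, 168). refcount(pp3)=1 -> write in place. 4 ppages; refcounts: pp0:1 pp1:1 pp2:1 pp3:1
Op 10: read(P1, v1) -> 182. No state change.

yes yes no no no no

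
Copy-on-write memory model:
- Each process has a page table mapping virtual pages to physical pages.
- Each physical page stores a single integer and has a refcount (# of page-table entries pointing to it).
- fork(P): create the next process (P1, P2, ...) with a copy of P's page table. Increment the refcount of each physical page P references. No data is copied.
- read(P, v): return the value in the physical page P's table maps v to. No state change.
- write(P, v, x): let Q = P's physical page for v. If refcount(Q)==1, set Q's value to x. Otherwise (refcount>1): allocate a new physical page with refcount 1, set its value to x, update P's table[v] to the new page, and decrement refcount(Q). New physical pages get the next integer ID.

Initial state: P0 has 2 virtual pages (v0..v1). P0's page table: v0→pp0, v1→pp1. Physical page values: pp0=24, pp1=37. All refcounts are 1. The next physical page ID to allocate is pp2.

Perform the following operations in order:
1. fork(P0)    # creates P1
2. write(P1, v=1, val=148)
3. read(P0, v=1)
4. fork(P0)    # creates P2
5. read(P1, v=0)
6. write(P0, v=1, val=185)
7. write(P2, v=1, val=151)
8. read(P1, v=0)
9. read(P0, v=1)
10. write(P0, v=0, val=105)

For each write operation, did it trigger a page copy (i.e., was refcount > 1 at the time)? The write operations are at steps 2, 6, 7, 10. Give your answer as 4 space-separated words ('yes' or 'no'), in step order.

Op 1: fork(P0) -> P1. 2 ppages; refcounts: pp0:2 pp1:2
Op 2: write(P1, v1, 148). refcount(pp1)=2>1 -> COPY to pp2. 3 ppages; refcounts: pp0:2 pp1:1 pp2:1
Op 3: read(P0, v1) -> 37. No state change.
Op 4: fork(P0) -> P2. 3 ppages; refcounts: pp0:3 pp1:2 pp2:1
Op 5: read(P1, v0) -> 24. No state change.
Op 6: write(P0, v1, 185). refcount(pp1)=2>1 -> COPY to pp3. 4 ppages; refcounts: pp0:3 pp1:1 pp2:1 pp3:1
Op 7: write(P2, v1, 151). refcount(pp1)=1 -> write in place. 4 ppages; refcounts: pp0:3 pp1:1 pp2:1 pp3:1
Op 8: read(P1, v0) -> 24. No state change.
Op 9: read(P0, v1) -> 185. No state change.
Op 10: write(P0, v0, 105). refcount(pp0)=3>1 -> COPY to pp4. 5 ppages; refcounts: pp0:2 pp1:1 pp2:1 pp3:1 pp4:1

yes yes no yes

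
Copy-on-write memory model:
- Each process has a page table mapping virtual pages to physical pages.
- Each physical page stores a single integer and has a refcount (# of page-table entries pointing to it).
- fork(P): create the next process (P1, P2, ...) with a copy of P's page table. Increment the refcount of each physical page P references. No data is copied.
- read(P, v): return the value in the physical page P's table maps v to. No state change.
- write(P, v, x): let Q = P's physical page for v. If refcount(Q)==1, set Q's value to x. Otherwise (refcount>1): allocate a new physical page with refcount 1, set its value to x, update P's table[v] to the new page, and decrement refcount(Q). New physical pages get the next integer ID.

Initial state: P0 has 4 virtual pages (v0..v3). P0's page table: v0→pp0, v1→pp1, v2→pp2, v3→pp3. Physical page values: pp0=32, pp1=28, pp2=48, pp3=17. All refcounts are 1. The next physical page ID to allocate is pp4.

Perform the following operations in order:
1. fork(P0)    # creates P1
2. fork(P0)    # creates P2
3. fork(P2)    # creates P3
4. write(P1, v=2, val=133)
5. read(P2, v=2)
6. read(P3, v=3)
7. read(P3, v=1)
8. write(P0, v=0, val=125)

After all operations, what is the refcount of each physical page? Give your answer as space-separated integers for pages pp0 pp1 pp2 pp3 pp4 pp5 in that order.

Answer: 3 4 3 4 1 1

Derivation:
Op 1: fork(P0) -> P1. 4 ppages; refcounts: pp0:2 pp1:2 pp2:2 pp3:2
Op 2: fork(P0) -> P2. 4 ppages; refcounts: pp0:3 pp1:3 pp2:3 pp3:3
Op 3: fork(P2) -> P3. 4 ppages; refcounts: pp0:4 pp1:4 pp2:4 pp3:4
Op 4: write(P1, v2, 133). refcount(pp2)=4>1 -> COPY to pp4. 5 ppages; refcounts: pp0:4 pp1:4 pp2:3 pp3:4 pp4:1
Op 5: read(P2, v2) -> 48. No state change.
Op 6: read(P3, v3) -> 17. No state change.
Op 7: read(P3, v1) -> 28. No state change.
Op 8: write(P0, v0, 125). refcount(pp0)=4>1 -> COPY to pp5. 6 ppages; refcounts: pp0:3 pp1:4 pp2:3 pp3:4 pp4:1 pp5:1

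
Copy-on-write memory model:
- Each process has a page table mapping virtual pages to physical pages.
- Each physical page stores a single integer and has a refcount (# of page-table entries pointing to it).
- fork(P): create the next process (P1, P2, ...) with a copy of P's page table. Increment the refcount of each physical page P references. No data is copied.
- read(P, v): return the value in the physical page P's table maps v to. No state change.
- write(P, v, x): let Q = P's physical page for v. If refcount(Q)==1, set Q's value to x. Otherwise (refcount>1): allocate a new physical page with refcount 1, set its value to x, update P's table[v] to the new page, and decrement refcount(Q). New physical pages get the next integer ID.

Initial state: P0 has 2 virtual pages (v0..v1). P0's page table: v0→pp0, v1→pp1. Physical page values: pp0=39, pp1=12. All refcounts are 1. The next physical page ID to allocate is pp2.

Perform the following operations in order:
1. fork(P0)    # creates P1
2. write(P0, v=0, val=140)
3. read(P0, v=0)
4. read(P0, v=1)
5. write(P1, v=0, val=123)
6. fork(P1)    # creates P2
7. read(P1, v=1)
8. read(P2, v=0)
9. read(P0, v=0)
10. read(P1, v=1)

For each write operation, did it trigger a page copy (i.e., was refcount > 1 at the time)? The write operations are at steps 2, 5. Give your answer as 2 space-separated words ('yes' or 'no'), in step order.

Op 1: fork(P0) -> P1. 2 ppages; refcounts: pp0:2 pp1:2
Op 2: write(P0, v0, 140). refcount(pp0)=2>1 -> COPY to pp2. 3 ppages; refcounts: pp0:1 pp1:2 pp2:1
Op 3: read(P0, v0) -> 140. No state change.
Op 4: read(P0, v1) -> 12. No state change.
Op 5: write(P1, v0, 123). refcount(pp0)=1 -> write in place. 3 ppages; refcounts: pp0:1 pp1:2 pp2:1
Op 6: fork(P1) -> P2. 3 ppages; refcounts: pp0:2 pp1:3 pp2:1
Op 7: read(P1, v1) -> 12. No state change.
Op 8: read(P2, v0) -> 123. No state change.
Op 9: read(P0, v0) -> 140. No state change.
Op 10: read(P1, v1) -> 12. No state change.

yes no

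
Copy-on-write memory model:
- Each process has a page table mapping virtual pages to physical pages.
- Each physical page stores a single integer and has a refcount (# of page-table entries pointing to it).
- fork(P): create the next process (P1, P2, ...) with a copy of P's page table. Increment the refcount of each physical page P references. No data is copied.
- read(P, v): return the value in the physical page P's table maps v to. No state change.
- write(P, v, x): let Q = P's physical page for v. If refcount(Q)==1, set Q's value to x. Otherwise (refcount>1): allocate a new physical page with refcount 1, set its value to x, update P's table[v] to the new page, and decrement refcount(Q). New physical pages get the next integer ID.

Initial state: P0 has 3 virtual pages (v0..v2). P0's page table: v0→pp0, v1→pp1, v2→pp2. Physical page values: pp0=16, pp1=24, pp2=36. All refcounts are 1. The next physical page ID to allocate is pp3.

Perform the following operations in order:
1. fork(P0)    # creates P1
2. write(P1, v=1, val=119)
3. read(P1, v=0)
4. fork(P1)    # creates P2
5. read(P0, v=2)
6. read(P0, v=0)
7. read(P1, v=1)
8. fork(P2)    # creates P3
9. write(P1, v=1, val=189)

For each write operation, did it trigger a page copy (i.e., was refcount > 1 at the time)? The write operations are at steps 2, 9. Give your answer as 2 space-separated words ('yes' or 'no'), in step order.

Op 1: fork(P0) -> P1. 3 ppages; refcounts: pp0:2 pp1:2 pp2:2
Op 2: write(P1, v1, 119). refcount(pp1)=2>1 -> COPY to pp3. 4 ppages; refcounts: pp0:2 pp1:1 pp2:2 pp3:1
Op 3: read(P1, v0) -> 16. No state change.
Op 4: fork(P1) -> P2. 4 ppages; refcounts: pp0:3 pp1:1 pp2:3 pp3:2
Op 5: read(P0, v2) -> 36. No state change.
Op 6: read(P0, v0) -> 16. No state change.
Op 7: read(P1, v1) -> 119. No state change.
Op 8: fork(P2) -> P3. 4 ppages; refcounts: pp0:4 pp1:1 pp2:4 pp3:3
Op 9: write(P1, v1, 189). refcount(pp3)=3>1 -> COPY to pp4. 5 ppages; refcounts: pp0:4 pp1:1 pp2:4 pp3:2 pp4:1

yes yes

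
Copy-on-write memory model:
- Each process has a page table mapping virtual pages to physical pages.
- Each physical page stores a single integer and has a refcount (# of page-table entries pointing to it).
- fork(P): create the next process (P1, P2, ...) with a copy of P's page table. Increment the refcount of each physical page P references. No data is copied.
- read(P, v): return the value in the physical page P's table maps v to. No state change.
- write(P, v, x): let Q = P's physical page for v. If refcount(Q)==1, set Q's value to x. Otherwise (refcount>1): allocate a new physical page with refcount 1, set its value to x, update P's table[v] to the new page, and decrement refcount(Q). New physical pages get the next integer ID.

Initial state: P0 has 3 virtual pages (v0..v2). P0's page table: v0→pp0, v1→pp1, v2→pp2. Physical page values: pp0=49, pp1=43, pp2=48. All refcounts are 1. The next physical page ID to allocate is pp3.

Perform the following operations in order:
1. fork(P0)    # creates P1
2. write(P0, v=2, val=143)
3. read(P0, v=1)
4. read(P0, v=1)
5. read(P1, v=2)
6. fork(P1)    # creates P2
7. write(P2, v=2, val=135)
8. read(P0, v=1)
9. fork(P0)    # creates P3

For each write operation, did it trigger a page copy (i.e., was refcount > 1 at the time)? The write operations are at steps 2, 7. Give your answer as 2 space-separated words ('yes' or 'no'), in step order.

Op 1: fork(P0) -> P1. 3 ppages; refcounts: pp0:2 pp1:2 pp2:2
Op 2: write(P0, v2, 143). refcount(pp2)=2>1 -> COPY to pp3. 4 ppages; refcounts: pp0:2 pp1:2 pp2:1 pp3:1
Op 3: read(P0, v1) -> 43. No state change.
Op 4: read(P0, v1) -> 43. No state change.
Op 5: read(P1, v2) -> 48. No state change.
Op 6: fork(P1) -> P2. 4 ppages; refcounts: pp0:3 pp1:3 pp2:2 pp3:1
Op 7: write(P2, v2, 135). refcount(pp2)=2>1 -> COPY to pp4. 5 ppages; refcounts: pp0:3 pp1:3 pp2:1 pp3:1 pp4:1
Op 8: read(P0, v1) -> 43. No state change.
Op 9: fork(P0) -> P3. 5 ppages; refcounts: pp0:4 pp1:4 pp2:1 pp3:2 pp4:1

yes yes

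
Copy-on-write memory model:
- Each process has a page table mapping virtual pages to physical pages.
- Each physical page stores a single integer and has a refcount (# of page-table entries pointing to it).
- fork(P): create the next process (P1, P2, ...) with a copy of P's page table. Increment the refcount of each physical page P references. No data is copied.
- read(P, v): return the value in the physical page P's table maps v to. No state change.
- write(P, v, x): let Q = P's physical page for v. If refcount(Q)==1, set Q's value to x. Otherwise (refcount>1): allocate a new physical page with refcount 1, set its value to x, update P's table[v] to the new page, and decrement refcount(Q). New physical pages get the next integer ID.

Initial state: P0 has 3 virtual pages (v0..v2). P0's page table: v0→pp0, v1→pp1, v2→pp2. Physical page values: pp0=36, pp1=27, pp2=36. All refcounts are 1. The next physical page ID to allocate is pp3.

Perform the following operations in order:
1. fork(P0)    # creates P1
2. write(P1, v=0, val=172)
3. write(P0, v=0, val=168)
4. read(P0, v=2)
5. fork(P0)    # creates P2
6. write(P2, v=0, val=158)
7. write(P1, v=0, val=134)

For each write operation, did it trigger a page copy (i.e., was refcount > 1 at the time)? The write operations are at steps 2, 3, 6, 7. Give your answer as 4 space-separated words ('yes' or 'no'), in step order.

Op 1: fork(P0) -> P1. 3 ppages; refcounts: pp0:2 pp1:2 pp2:2
Op 2: write(P1, v0, 172). refcount(pp0)=2>1 -> COPY to pp3. 4 ppages; refcounts: pp0:1 pp1:2 pp2:2 pp3:1
Op 3: write(P0, v0, 168). refcount(pp0)=1 -> write in place. 4 ppages; refcounts: pp0:1 pp1:2 pp2:2 pp3:1
Op 4: read(P0, v2) -> 36. No state change.
Op 5: fork(P0) -> P2. 4 ppages; refcounts: pp0:2 pp1:3 pp2:3 pp3:1
Op 6: write(P2, v0, 158). refcount(pp0)=2>1 -> COPY to pp4. 5 ppages; refcounts: pp0:1 pp1:3 pp2:3 pp3:1 pp4:1
Op 7: write(P1, v0, 134). refcount(pp3)=1 -> write in place. 5 ppages; refcounts: pp0:1 pp1:3 pp2:3 pp3:1 pp4:1

yes no yes no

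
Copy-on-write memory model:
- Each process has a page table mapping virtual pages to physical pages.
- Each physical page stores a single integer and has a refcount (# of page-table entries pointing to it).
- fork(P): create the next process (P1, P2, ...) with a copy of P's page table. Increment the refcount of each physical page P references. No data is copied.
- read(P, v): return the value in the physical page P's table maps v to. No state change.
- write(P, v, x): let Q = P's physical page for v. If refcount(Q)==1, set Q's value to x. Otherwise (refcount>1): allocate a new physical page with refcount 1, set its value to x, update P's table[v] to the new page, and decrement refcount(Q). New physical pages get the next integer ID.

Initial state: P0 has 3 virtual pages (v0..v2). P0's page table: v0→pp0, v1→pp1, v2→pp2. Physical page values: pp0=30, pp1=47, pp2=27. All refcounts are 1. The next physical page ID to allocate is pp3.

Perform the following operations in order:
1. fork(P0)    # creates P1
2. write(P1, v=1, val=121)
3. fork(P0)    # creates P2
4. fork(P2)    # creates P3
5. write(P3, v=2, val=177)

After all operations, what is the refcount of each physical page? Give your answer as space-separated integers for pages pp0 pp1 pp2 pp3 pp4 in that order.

Op 1: fork(P0) -> P1. 3 ppages; refcounts: pp0:2 pp1:2 pp2:2
Op 2: write(P1, v1, 121). refcount(pp1)=2>1 -> COPY to pp3. 4 ppages; refcounts: pp0:2 pp1:1 pp2:2 pp3:1
Op 3: fork(P0) -> P2. 4 ppages; refcounts: pp0:3 pp1:2 pp2:3 pp3:1
Op 4: fork(P2) -> P3. 4 ppages; refcounts: pp0:4 pp1:3 pp2:4 pp3:1
Op 5: write(P3, v2, 177). refcount(pp2)=4>1 -> COPY to pp4. 5 ppages; refcounts: pp0:4 pp1:3 pp2:3 pp3:1 pp4:1

Answer: 4 3 3 1 1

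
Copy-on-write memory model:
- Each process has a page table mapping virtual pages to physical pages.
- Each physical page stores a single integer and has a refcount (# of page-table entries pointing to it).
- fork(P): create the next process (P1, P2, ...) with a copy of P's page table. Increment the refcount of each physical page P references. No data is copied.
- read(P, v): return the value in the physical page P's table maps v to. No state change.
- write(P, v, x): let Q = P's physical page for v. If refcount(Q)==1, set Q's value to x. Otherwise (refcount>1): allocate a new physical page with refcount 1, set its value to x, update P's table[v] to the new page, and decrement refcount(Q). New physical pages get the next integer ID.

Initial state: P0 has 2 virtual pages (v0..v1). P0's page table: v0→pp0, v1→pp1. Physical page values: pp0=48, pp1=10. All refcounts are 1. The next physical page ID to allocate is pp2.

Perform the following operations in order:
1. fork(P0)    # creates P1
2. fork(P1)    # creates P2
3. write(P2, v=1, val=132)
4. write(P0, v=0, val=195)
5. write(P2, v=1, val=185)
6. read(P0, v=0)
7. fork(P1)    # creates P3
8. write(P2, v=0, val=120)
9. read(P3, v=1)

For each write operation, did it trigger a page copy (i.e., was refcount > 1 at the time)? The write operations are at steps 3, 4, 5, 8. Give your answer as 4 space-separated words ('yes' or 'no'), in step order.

Op 1: fork(P0) -> P1. 2 ppages; refcounts: pp0:2 pp1:2
Op 2: fork(P1) -> P2. 2 ppages; refcounts: pp0:3 pp1:3
Op 3: write(P2, v1, 132). refcount(pp1)=3>1 -> COPY to pp2. 3 ppages; refcounts: pp0:3 pp1:2 pp2:1
Op 4: write(P0, v0, 195). refcount(pp0)=3>1 -> COPY to pp3. 4 ppages; refcounts: pp0:2 pp1:2 pp2:1 pp3:1
Op 5: write(P2, v1, 185). refcount(pp2)=1 -> write in place. 4 ppages; refcounts: pp0:2 pp1:2 pp2:1 pp3:1
Op 6: read(P0, v0) -> 195. No state change.
Op 7: fork(P1) -> P3. 4 ppages; refcounts: pp0:3 pp1:3 pp2:1 pp3:1
Op 8: write(P2, v0, 120). refcount(pp0)=3>1 -> COPY to pp4. 5 ppages; refcounts: pp0:2 pp1:3 pp2:1 pp3:1 pp4:1
Op 9: read(P3, v1) -> 10. No state change.

yes yes no yes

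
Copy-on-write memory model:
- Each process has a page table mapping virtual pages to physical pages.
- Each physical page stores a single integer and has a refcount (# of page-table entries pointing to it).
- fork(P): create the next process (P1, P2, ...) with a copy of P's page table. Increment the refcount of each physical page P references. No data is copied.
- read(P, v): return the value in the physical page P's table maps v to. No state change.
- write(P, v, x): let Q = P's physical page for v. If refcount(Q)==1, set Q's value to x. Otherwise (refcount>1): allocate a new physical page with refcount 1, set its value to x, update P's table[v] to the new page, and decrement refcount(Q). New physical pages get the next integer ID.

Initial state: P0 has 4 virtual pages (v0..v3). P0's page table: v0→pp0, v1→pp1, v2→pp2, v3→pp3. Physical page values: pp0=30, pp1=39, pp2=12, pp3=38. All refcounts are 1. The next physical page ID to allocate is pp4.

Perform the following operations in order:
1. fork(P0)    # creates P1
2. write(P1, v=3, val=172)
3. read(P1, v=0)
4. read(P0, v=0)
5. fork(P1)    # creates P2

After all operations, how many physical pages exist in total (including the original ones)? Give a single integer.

Op 1: fork(P0) -> P1. 4 ppages; refcounts: pp0:2 pp1:2 pp2:2 pp3:2
Op 2: write(P1, v3, 172). refcount(pp3)=2>1 -> COPY to pp4. 5 ppages; refcounts: pp0:2 pp1:2 pp2:2 pp3:1 pp4:1
Op 3: read(P1, v0) -> 30. No state change.
Op 4: read(P0, v0) -> 30. No state change.
Op 5: fork(P1) -> P2. 5 ppages; refcounts: pp0:3 pp1:3 pp2:3 pp3:1 pp4:2

Answer: 5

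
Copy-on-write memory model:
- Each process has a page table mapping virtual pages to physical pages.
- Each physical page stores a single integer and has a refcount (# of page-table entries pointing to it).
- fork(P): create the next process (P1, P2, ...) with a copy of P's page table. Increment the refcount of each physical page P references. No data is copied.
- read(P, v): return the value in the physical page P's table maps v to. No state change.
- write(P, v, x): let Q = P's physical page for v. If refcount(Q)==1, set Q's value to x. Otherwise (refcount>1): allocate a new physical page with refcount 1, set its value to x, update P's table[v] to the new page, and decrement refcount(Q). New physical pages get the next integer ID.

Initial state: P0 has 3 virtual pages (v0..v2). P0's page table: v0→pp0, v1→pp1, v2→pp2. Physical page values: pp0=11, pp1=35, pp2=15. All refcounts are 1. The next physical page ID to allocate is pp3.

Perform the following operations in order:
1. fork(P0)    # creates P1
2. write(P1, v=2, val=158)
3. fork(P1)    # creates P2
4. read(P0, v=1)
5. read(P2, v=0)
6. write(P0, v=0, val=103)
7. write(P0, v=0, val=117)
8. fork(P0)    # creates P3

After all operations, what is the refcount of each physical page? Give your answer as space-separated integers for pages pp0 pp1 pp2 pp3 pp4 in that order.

Answer: 2 4 2 2 2

Derivation:
Op 1: fork(P0) -> P1. 3 ppages; refcounts: pp0:2 pp1:2 pp2:2
Op 2: write(P1, v2, 158). refcount(pp2)=2>1 -> COPY to pp3. 4 ppages; refcounts: pp0:2 pp1:2 pp2:1 pp3:1
Op 3: fork(P1) -> P2. 4 ppages; refcounts: pp0:3 pp1:3 pp2:1 pp3:2
Op 4: read(P0, v1) -> 35. No state change.
Op 5: read(P2, v0) -> 11. No state change.
Op 6: write(P0, v0, 103). refcount(pp0)=3>1 -> COPY to pp4. 5 ppages; refcounts: pp0:2 pp1:3 pp2:1 pp3:2 pp4:1
Op 7: write(P0, v0, 117). refcount(pp4)=1 -> write in place. 5 ppages; refcounts: pp0:2 pp1:3 pp2:1 pp3:2 pp4:1
Op 8: fork(P0) -> P3. 5 ppages; refcounts: pp0:2 pp1:4 pp2:2 pp3:2 pp4:2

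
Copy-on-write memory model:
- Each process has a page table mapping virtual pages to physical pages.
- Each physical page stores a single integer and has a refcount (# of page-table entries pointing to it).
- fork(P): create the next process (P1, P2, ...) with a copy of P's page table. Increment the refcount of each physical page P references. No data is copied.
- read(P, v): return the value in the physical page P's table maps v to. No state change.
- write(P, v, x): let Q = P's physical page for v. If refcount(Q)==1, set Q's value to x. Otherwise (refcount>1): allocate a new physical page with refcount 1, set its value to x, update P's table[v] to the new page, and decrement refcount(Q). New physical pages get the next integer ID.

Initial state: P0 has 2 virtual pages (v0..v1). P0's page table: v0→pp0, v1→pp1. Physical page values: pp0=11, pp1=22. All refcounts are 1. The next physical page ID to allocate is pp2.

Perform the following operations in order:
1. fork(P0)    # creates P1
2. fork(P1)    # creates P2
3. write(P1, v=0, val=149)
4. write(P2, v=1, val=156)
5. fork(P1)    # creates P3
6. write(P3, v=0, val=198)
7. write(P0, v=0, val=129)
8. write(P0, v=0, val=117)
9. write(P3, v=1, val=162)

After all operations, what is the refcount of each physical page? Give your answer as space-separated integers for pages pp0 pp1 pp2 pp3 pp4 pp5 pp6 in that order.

Answer: 1 2 1 1 1 1 1

Derivation:
Op 1: fork(P0) -> P1. 2 ppages; refcounts: pp0:2 pp1:2
Op 2: fork(P1) -> P2. 2 ppages; refcounts: pp0:3 pp1:3
Op 3: write(P1, v0, 149). refcount(pp0)=3>1 -> COPY to pp2. 3 ppages; refcounts: pp0:2 pp1:3 pp2:1
Op 4: write(P2, v1, 156). refcount(pp1)=3>1 -> COPY to pp3. 4 ppages; refcounts: pp0:2 pp1:2 pp2:1 pp3:1
Op 5: fork(P1) -> P3. 4 ppages; refcounts: pp0:2 pp1:3 pp2:2 pp3:1
Op 6: write(P3, v0, 198). refcount(pp2)=2>1 -> COPY to pp4. 5 ppages; refcounts: pp0:2 pp1:3 pp2:1 pp3:1 pp4:1
Op 7: write(P0, v0, 129). refcount(pp0)=2>1 -> COPY to pp5. 6 ppages; refcounts: pp0:1 pp1:3 pp2:1 pp3:1 pp4:1 pp5:1
Op 8: write(P0, v0, 117). refcount(pp5)=1 -> write in place. 6 ppages; refcounts: pp0:1 pp1:3 pp2:1 pp3:1 pp4:1 pp5:1
Op 9: write(P3, v1, 162). refcount(pp1)=3>1 -> COPY to pp6. 7 ppages; refcounts: pp0:1 pp1:2 pp2:1 pp3:1 pp4:1 pp5:1 pp6:1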